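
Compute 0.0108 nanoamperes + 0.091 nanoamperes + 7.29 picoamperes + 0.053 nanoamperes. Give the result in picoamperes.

162.09 picoamperes

In picoamperes:
  0.0108 nanoamperes = 0.0108 × 10³ picoamperes = 10.8
  0.091 nanoamperes = 0.091 × 10³ picoamperes = 91
  7.29 picoamperes → 7.29
  0.053 nanoamperes = 0.053 × 10³ picoamperes = 53
Sum: 10.8 + 91 + 7.29 + 53 = 162.09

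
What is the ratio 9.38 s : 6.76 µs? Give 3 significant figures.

1390000

(9.38) / (6.76 × 10⁻⁶) = 1.388 × 10⁶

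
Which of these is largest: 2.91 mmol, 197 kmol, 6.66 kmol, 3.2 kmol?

197 kmol

2.91 mmol = 0.00291 mol
197 kmol = 197000 mol
6.66 kmol = 6660 mol
3.2 kmol = 3200 mol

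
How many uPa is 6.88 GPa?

giga = 10^9, micro = 10^-6; factor is 10^15.
6.88 × 10^15 = 6880000000000000

6880000000000000 uPa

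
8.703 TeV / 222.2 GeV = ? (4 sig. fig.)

39.17

(8.703e12) / (222.2e9) = 0.039167e3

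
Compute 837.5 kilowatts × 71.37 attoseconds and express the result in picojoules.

837.5 × 10³ × 71.37 × 10⁻¹⁸ = 59772.375 × 10⁻¹⁵ J

59.772375 picojoules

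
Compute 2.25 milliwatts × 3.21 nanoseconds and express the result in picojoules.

7.2225 picojoules

2.25 × 10⁻³ × 3.21 × 10⁻⁹ = 7.2225 × 10⁻¹² J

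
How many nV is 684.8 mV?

684800000 nV

milli = 1e-3, nano = 1e-9; factor is 1e6.
684.8 × 1e6 = 684800000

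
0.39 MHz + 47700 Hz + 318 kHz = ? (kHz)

In kHz:
  0.39 MHz = 0.39 × 10^3 kHz = 390
  47700 Hz = 47700 × 10^-3 kHz = 47.7
  318 kHz → 318
Sum: 390 + 47.7 + 318 = 755.7

755.7 kHz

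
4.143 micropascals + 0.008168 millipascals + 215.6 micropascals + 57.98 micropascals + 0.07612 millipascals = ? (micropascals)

In micropascals:
  4.143 micropascals → 4.143
  0.008168 millipascals = 0.008168 × 10³ micropascals = 8.168
  215.6 micropascals → 215.6
  57.98 micropascals → 57.98
  0.07612 millipascals = 0.07612 × 10³ micropascals = 76.12
Sum: 4.143 + 8.168 + 215.6 + 57.98 + 76.12 = 362.011

362.011 micropascals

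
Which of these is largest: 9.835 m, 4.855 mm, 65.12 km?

9.835 m = 9.835 m
4.855 mm = 0.004855 m
65.12 km = 65120 m

65.12 km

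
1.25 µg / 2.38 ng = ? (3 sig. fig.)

525

(1.25e-6) / (2.38e-9) = 0.5252e3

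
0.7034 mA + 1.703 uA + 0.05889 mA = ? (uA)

763.993 uA

In uA:
  0.7034 mA = 0.7034 × 10³ uA = 703.4
  1.703 uA → 1.703
  0.05889 mA = 0.05889 × 10³ uA = 58.89
Sum: 703.4 + 1.703 + 58.89 = 763.993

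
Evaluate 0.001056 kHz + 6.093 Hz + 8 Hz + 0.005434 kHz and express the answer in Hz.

20.583 Hz

In Hz:
  0.001056 kHz = 0.001056 × 10³ Hz = 1.056
  6.093 Hz → 6.093
  8 Hz → 8
  0.005434 kHz = 0.005434 × 10³ Hz = 5.434
Sum: 1.056 + 6.093 + 8 + 5.434 = 20.583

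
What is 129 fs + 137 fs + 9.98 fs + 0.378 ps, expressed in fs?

653.98 fs

In fs:
  129 fs → 129
  137 fs → 137
  9.98 fs → 9.98
  0.378 ps = 0.378 × 10^3 fs = 378
Sum: 129 + 137 + 9.98 + 378 = 653.98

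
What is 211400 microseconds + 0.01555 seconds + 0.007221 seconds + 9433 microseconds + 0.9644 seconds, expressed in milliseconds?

1208.004 milliseconds

In milliseconds:
  211400 microseconds = 211400e-3 milliseconds = 211.4
  0.01555 seconds = 0.01555e3 milliseconds = 15.55
  0.007221 seconds = 0.007221e3 milliseconds = 7.221
  9433 microseconds = 9433e-3 milliseconds = 9.433
  0.9644 seconds = 0.9644e3 milliseconds = 964.4
Sum: 211.4 + 15.55 + 7.221 + 9.433 + 964.4 = 1208.004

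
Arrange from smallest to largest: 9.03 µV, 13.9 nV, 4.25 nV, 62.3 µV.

9.03 µV = 0.00000903 V
13.9 nV = 0.0000000139 V
4.25 nV = 0.00000000425 V
62.3 µV = 0.0000623 V

4.25 nV < 13.9 nV < 9.03 µV < 62.3 µV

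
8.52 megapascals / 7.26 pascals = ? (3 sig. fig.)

(8.52e6) / (7.26) = 1.174e6

1170000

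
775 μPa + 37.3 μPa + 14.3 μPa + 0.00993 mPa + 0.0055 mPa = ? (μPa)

In μPa:
  775 μPa → 775
  37.3 μPa → 37.3
  14.3 μPa → 14.3
  0.00993 mPa = 0.00993e3 μPa = 9.93
  0.0055 mPa = 0.0055e3 μPa = 5.5
Sum: 775 + 37.3 + 14.3 + 9.93 + 5.5 = 842.03

842.03 μPa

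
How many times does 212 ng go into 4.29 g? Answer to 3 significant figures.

(4.29) / (212 × 10⁻⁹) = 0.02024 × 10⁹

20200000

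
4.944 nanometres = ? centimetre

nano = 10^-9, centi = 10^-2; factor is 10^-7.
4.944 × 10^-7 = 0.0000004944

0.0000004944 centimetres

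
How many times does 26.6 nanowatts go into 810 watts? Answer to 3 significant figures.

30500000000

(810) / (26.6e-9) = 30.45e9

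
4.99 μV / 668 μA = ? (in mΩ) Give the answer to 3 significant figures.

7.47 mΩ

(4.99e-6) / (668e-6) = 0.0074701 Ω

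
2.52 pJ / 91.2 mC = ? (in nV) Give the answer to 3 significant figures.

0.0276 nV

(2.52 × 10^-12) / (91.2 × 10^-3) = 0.027632 × 10^-9 V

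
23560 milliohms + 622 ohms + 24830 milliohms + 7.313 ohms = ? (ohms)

In ohms:
  23560 milliohms = 23560e-3 ohms = 23.56
  622 ohms → 622
  24830 milliohms = 24830e-3 ohms = 24.83
  7.313 ohms → 7.313
Sum: 23.56 + 622 + 24.83 + 7.313 = 677.703

677.703 ohms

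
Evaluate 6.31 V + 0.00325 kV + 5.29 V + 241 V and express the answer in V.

In V:
  6.31 V → 6.31
  0.00325 kV = 0.00325e3 V = 3.25
  5.29 V → 5.29
  241 V → 241
Sum: 6.31 + 3.25 + 5.29 + 241 = 255.85

255.85 V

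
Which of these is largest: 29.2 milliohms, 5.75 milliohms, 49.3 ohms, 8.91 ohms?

29.2 milliohms = 0.0292 ohms
5.75 milliohms = 0.00575 ohms
49.3 ohms = 49.3 ohms
8.91 ohms = 8.91 ohms

49.3 ohms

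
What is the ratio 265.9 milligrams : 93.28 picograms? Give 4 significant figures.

(265.9 × 10^-3) / (93.28 × 10^-12) = 2.8506 × 10^9

2851000000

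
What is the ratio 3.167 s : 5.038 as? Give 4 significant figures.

628600000000000000

(3.167) / (5.038 × 10⁻¹⁸) = 0.62862 × 10¹⁸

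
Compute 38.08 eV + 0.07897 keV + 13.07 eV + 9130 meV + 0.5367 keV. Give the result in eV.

675.95 eV

In eV:
  38.08 eV → 38.08
  0.07897 keV = 0.07897 × 10³ eV = 78.97
  13.07 eV → 13.07
  9130 meV = 9130 × 10⁻³ eV = 9.13
  0.5367 keV = 0.5367 × 10³ eV = 536.7
Sum: 38.08 + 78.97 + 13.07 + 9.13 + 536.7 = 675.95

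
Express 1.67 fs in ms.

femto = 10⁻¹⁵, milli = 10⁻³; factor is 10⁻¹².
1.67 × 10⁻¹² = 0.00000000000167

0.00000000000167 ms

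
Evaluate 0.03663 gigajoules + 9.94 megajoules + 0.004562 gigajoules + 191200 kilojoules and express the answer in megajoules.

242.332 megajoules

In megajoules:
  0.03663 gigajoules = 0.03663e3 megajoules = 36.63
  9.94 megajoules → 9.94
  0.004562 gigajoules = 0.004562e3 megajoules = 4.562
  191200 kilojoules = 191200e-3 megajoules = 191.2
Sum: 36.63 + 9.94 + 4.562 + 191.2 = 242.332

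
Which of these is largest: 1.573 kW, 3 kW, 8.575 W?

3 kW

1.573 kW = 1573 W
3 kW = 3000 W
8.575 W = 8.575 W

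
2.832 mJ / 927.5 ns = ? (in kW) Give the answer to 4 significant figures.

(2.832 × 10^-3) / (927.5 × 10^-9) = 0.00305337 × 10^6 W

3.053 kW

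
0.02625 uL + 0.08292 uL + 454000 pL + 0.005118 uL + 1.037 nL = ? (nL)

In nL:
  0.02625 uL = 0.02625 × 10³ nL = 26.25
  0.08292 uL = 0.08292 × 10³ nL = 82.92
  454000 pL = 454000 × 10⁻³ nL = 454
  0.005118 uL = 0.005118 × 10³ nL = 5.118
  1.037 nL → 1.037
Sum: 26.25 + 82.92 + 454 + 5.118 + 1.037 = 569.325

569.325 nL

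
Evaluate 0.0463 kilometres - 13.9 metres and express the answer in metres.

32.4 metres

In metres:
  0.0463 kilometres = 0.0463e3 metres = 46.3
  13.9 metres → 13.9
Difference: 46.3 - 13.9 = 32.4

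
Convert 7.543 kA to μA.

7543000000 μA

kilo = 1e3, micro = 1e-6; factor is 1e9.
7.543 × 1e9 = 7543000000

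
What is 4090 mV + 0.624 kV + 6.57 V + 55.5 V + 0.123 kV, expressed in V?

813.16 V

In V:
  4090 mV = 4090 × 10⁻³ V = 4.09
  0.624 kV = 0.624 × 10³ V = 624
  6.57 V → 6.57
  55.5 V → 55.5
  0.123 kV = 0.123 × 10³ V = 123
Sum: 4.09 + 624 + 6.57 + 55.5 + 123 = 813.16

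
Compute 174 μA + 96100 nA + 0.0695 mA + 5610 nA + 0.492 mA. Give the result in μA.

837.21 μA

In μA:
  174 μA → 174
  96100 nA = 96100 × 10⁻³ μA = 96.1
  0.0695 mA = 0.0695 × 10³ μA = 69.5
  5610 nA = 5610 × 10⁻³ μA = 5.61
  0.492 mA = 0.492 × 10³ μA = 492
Sum: 174 + 96.1 + 69.5 + 5.61 + 492 = 837.21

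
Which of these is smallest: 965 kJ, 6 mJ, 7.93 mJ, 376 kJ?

965 kJ = 965000 J
6 mJ = 0.006 J
7.93 mJ = 0.00793 J
376 kJ = 376000 J

6 mJ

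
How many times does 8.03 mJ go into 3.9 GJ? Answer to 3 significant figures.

(3.9e9) / (8.03e-3) = 0.4857e12

486000000000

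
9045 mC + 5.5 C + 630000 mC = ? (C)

644.545 C

In C:
  9045 mC = 9045 × 10^-3 C = 9.045
  5.5 C → 5.5
  630000 mC = 630000 × 10^-3 C = 630
Sum: 9.045 + 5.5 + 630 = 644.545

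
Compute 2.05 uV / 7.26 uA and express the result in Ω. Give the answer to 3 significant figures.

(2.05 × 10^-6) / (7.26 × 10^-6) = 0.28237 Ω

0.282 Ω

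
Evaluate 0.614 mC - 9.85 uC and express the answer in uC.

In uC:
  0.614 mC = 0.614e3 uC = 614
  9.85 uC → 9.85
Difference: 614 - 9.85 = 604.15

604.15 uC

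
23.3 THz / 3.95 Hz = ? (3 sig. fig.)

5900000000000

(23.3 × 10¹²) / (3.95) = 5.899 × 10¹²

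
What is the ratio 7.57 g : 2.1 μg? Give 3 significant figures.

3600000

(7.57) / (2.1e-6) = 3.605e6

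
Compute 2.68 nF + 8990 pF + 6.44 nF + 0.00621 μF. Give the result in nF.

In nF:
  2.68 nF → 2.68
  8990 pF = 8990 × 10^-3 nF = 8.99
  6.44 nF → 6.44
  0.00621 μF = 0.00621 × 10^3 nF = 6.21
Sum: 2.68 + 8.99 + 6.44 + 6.21 = 24.32

24.32 nF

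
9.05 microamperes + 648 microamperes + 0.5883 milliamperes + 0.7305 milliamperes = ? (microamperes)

In microamperes:
  9.05 microamperes → 9.05
  648 microamperes → 648
  0.5883 milliamperes = 0.5883 × 10^3 microamperes = 588.3
  0.7305 milliamperes = 0.7305 × 10^3 microamperes = 730.5
Sum: 9.05 + 648 + 588.3 + 730.5 = 1975.85

1975.85 microamperes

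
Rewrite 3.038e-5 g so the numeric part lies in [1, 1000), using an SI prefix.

30.38 ug

= 30.38e-6 g; 1e-6 is micro.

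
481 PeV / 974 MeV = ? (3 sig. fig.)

494000000

(481 × 10¹⁵) / (974 × 10⁶) = 0.4938 × 10⁹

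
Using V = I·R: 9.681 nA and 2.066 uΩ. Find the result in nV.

9.681 × 10⁻⁹ × 2.066 × 10⁻⁶ = 20.000946 × 10⁻¹⁵ V

0.000020000946 nV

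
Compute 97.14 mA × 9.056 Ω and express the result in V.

97.14 × 10^-3 × 9.056 = 879.69984 × 10^-3 V

0.87969984 V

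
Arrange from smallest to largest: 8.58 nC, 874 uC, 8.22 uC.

8.58 nC < 8.22 uC < 874 uC

8.58 nC = 0.00000000858 C
874 uC = 0.000874 C
8.22 uC = 0.00000822 C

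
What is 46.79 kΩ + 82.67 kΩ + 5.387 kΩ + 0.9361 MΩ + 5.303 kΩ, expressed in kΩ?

1076.25 kΩ

In kΩ:
  46.79 kΩ → 46.79
  82.67 kΩ → 82.67
  5.387 kΩ → 5.387
  0.9361 MΩ = 0.9361 × 10³ kΩ = 936.1
  5.303 kΩ → 5.303
Sum: 46.79 + 82.67 + 5.387 + 936.1 + 5.303 = 1076.25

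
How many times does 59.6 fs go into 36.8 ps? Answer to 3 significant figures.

617

(36.8e-12) / (59.6e-15) = 0.6174e3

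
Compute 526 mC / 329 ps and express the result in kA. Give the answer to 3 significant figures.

1600000 kA

(526e-3) / (329e-12) = 1.5988e9 A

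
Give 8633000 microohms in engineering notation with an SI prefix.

= 8.633 ohms; mantissa already in [1, 1000).

8.633 ohms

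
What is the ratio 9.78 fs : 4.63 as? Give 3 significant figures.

(9.78 × 10^-15) / (4.63 × 10^-18) = 2.112 × 10^3

2110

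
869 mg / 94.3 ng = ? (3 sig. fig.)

(869 × 10^-3) / (94.3 × 10^-9) = 9.215 × 10^6

9220000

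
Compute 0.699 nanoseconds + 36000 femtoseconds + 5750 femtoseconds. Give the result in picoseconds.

In picoseconds:
  0.699 nanoseconds = 0.699 × 10^3 picoseconds = 699
  36000 femtoseconds = 36000 × 10^-3 picoseconds = 36
  5750 femtoseconds = 5750 × 10^-3 picoseconds = 5.75
Sum: 699 + 36 + 5.75 = 740.75

740.75 picoseconds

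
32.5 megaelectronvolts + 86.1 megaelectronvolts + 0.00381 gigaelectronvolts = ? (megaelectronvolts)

In megaelectronvolts:
  32.5 megaelectronvolts → 32.5
  86.1 megaelectronvolts → 86.1
  0.00381 gigaelectronvolts = 0.00381 × 10³ megaelectronvolts = 3.81
Sum: 32.5 + 86.1 + 3.81 = 122.41

122.41 megaelectronvolts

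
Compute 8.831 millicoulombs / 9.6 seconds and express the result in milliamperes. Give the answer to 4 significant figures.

0.9199 milliamperes

(8.831 × 10⁻³) / (9.6) = 0.919896 × 10⁻³ A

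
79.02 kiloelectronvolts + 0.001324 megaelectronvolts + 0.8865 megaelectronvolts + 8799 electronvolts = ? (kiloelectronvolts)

In kiloelectronvolts:
  79.02 kiloelectronvolts → 79.02
  0.001324 megaelectronvolts = 0.001324 × 10³ kiloelectronvolts = 1.324
  0.8865 megaelectronvolts = 0.8865 × 10³ kiloelectronvolts = 886.5
  8799 electronvolts = 8799 × 10⁻³ kiloelectronvolts = 8.799
Sum: 79.02 + 1.324 + 886.5 + 8.799 = 975.643

975.643 kiloelectronvolts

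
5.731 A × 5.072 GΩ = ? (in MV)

5.731 × 5.072 × 10^9 = 29.067632 × 10^9 V

29067.632 MV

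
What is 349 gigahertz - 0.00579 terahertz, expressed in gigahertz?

343.21 gigahertz

In gigahertz:
  349 gigahertz → 349
  0.00579 terahertz = 0.00579 × 10^3 gigahertz = 5.79
Difference: 349 - 5.79 = 343.21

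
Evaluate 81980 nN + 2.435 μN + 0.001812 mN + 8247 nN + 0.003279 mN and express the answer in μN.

In μN:
  81980 nN = 81980 × 10⁻³ μN = 81.98
  2.435 μN → 2.435
  0.001812 mN = 0.001812 × 10³ μN = 1.812
  8247 nN = 8247 × 10⁻³ μN = 8.247
  0.003279 mN = 0.003279 × 10³ μN = 3.279
Sum: 81.98 + 2.435 + 1.812 + 8.247 + 3.279 = 97.753

97.753 μN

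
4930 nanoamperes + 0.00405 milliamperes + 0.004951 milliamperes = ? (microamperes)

13.931 microamperes

In microamperes:
  4930 nanoamperes = 4930e-3 microamperes = 4.93
  0.00405 milliamperes = 0.00405e3 microamperes = 4.05
  0.004951 milliamperes = 0.004951e3 microamperes = 4.951
Sum: 4.93 + 4.05 + 4.951 = 13.931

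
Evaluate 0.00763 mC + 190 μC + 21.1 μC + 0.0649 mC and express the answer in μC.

In μC:
  0.00763 mC = 0.00763e3 μC = 7.63
  190 μC → 190
  21.1 μC → 21.1
  0.0649 mC = 0.0649e3 μC = 64.9
Sum: 7.63 + 190 + 21.1 + 64.9 = 283.63

283.63 μC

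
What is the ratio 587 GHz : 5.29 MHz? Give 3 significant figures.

(587e9) / (5.29e6) = 111e3

111000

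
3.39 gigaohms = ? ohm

3390000000 ohms

giga = 1e9, (no prefix) = 1e0; factor is 1e9.
3.39 × 1e9 = 3390000000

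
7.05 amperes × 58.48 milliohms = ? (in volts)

7.05 × 58.48 × 10^-3 = 412.284 × 10^-3 V

0.412284 volts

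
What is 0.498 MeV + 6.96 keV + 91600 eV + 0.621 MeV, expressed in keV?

1217.56 keV

In keV:
  0.498 MeV = 0.498e3 keV = 498
  6.96 keV → 6.96
  91600 eV = 91600e-3 keV = 91.6
  0.621 MeV = 0.621e3 keV = 621
Sum: 498 + 6.96 + 91.6 + 621 = 1217.56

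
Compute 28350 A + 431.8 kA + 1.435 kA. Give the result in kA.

In kA:
  28350 A = 28350 × 10^-3 kA = 28.35
  431.8 kA → 431.8
  1.435 kA → 1.435
Sum: 28.35 + 431.8 + 1.435 = 461.585

461.585 kA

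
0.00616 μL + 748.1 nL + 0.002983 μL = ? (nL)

757.243 nL

In nL:
  0.00616 μL = 0.00616e3 nL = 6.16
  748.1 nL → 748.1
  0.002983 μL = 0.002983e3 nL = 2.983
Sum: 6.16 + 748.1 + 2.983 = 757.243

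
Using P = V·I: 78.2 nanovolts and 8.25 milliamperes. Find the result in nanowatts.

0.64515 nanowatts

78.2e-9 × 8.25e-3 = 645.15e-12 W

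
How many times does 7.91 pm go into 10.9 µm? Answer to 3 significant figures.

1380000

(10.9 × 10^-6) / (7.91 × 10^-12) = 1.378 × 10^6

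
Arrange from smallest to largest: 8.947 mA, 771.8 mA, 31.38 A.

8.947 mA < 771.8 mA < 31.38 A

8.947 mA = 0.008947 A
771.8 mA = 0.7718 A
31.38 A = 31.38 A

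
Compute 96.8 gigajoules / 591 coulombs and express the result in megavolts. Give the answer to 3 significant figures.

164 megavolts

(96.8 × 10^9) / (591) = 0.16379 × 10^9 V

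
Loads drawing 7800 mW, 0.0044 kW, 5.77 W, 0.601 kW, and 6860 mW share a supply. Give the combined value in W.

In W:
  7800 mW = 7800e-3 W = 7.8
  0.0044 kW = 0.0044e3 W = 4.4
  5.77 W → 5.77
  0.601 kW = 0.601e3 W = 601
  6860 mW = 6860e-3 W = 6.86
Sum: 7.8 + 4.4 + 5.77 + 601 + 6.86 = 625.83

625.83 W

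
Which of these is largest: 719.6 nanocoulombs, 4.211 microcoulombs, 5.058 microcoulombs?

5.058 microcoulombs

719.6 nanocoulombs = 0.0000007196 coulombs
4.211 microcoulombs = 0.000004211 coulombs
5.058 microcoulombs = 0.000005058 coulombs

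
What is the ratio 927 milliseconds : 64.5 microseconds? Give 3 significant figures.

(927 × 10⁻³) / (64.5 × 10⁻⁶) = 14.37 × 10³

14400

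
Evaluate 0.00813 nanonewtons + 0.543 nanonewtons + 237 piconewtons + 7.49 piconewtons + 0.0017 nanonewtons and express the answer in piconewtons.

797.32 piconewtons

In piconewtons:
  0.00813 nanonewtons = 0.00813 × 10³ piconewtons = 8.13
  0.543 nanonewtons = 0.543 × 10³ piconewtons = 543
  237 piconewtons → 237
  7.49 piconewtons → 7.49
  0.0017 nanonewtons = 0.0017 × 10³ piconewtons = 1.7
Sum: 8.13 + 543 + 237 + 7.49 + 1.7 = 797.32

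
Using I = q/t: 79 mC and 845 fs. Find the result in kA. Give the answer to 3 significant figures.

(79e-3) / (845e-15) = 0.093491e12 A

93500000 kA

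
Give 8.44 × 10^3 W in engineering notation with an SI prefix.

8.44 kW

= 8.44 × 10^3 W; 10^3 is kilo.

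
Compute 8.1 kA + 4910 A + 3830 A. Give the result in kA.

In kA:
  8.1 kA → 8.1
  4910 A = 4910e-3 kA = 4.91
  3830 A = 3830e-3 kA = 3.83
Sum: 8.1 + 4.91 + 3.83 = 16.84

16.84 kA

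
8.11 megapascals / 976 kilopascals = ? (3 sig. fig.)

8.31

(8.11 × 10^6) / (976 × 10^3) = 0.008309 × 10^3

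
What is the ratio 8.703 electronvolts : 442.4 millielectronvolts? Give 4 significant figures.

(8.703) / (442.4 × 10⁻³) = 0.019672 × 10³

19.67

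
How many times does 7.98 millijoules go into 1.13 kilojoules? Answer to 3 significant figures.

142000

(1.13 × 10³) / (7.98 × 10⁻³) = 0.1416 × 10⁶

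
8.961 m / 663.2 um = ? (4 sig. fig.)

13510

(8.961) / (663.2 × 10⁻⁶) = 0.013512 × 10⁶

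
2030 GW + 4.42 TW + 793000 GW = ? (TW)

In TW:
  2030 GW = 2030 × 10⁻³ TW = 2.03
  4.42 TW → 4.42
  793000 GW = 793000 × 10⁻³ TW = 793
Sum: 2.03 + 4.42 + 793 = 799.45

799.45 TW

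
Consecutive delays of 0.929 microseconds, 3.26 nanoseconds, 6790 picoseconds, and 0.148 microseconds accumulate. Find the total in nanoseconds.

In nanoseconds:
  0.929 microseconds = 0.929 × 10^3 nanoseconds = 929
  3.26 nanoseconds → 3.26
  6790 picoseconds = 6790 × 10^-3 nanoseconds = 6.79
  0.148 microseconds = 0.148 × 10^3 nanoseconds = 148
Sum: 929 + 3.26 + 6.79 + 148 = 1087.05

1087.05 nanoseconds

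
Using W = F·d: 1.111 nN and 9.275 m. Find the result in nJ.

1.111 × 10⁻⁹ × 9.275 = 10.304525 × 10⁻⁹ J

10.304525 nJ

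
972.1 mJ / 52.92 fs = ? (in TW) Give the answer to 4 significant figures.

(972.1 × 10⁻³) / (52.92 × 10⁻¹⁵) = 18.3692 × 10¹² W

18.37 TW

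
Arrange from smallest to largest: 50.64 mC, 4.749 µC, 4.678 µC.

4.678 µC < 4.749 µC < 50.64 mC

50.64 mC = 0.05064 C
4.749 µC = 0.000004749 C
4.678 µC = 0.000004678 C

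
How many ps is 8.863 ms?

8863000000 ps

milli = 10⁻³, pico = 10⁻¹²; factor is 10⁹.
8.863 × 10⁹ = 8863000000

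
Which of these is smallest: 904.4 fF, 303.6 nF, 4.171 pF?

904.4 fF = 0.0000000000009044 F
303.6 nF = 0.0000003036 F
4.171 pF = 0.000000000004171 F

904.4 fF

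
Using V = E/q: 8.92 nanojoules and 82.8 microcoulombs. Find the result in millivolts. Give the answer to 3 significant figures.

(8.92 × 10^-9) / (82.8 × 10^-6) = 0.10773 × 10^-3 V

0.108 millivolts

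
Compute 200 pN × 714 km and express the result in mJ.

200 × 10^-12 × 714 × 10^3 = 142800 × 10^-9 J

0.1428 mJ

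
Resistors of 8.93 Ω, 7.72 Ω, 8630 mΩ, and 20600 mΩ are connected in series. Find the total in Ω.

45.88 Ω

In Ω:
  8.93 Ω → 8.93
  7.72 Ω → 7.72
  8630 mΩ = 8630e-3 Ω = 8.63
  20600 mΩ = 20600e-3 Ω = 20.6
Sum: 8.93 + 7.72 + 8.63 + 20.6 = 45.88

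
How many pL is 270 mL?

milli = 10^-3, pico = 10^-12; factor is 10^9.
270 × 10^9 = 270000000000

270000000000 pL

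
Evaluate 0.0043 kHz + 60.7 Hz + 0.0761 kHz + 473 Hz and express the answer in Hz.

614.1 Hz

In Hz:
  0.0043 kHz = 0.0043e3 Hz = 4.3
  60.7 Hz → 60.7
  0.0761 kHz = 0.0761e3 Hz = 76.1
  473 Hz → 473
Sum: 4.3 + 60.7 + 76.1 + 473 = 614.1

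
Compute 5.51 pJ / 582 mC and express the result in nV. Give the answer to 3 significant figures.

0.00947 nV

(5.51e-12) / (582e-3) = 0.0094674e-9 V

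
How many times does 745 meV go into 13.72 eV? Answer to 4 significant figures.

(13.72) / (745 × 10⁻³) = 0.018416 × 10³

18.42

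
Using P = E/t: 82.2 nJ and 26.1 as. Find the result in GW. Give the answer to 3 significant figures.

3.15 GW

(82.2e-9) / (26.1e-18) = 3.1494e9 W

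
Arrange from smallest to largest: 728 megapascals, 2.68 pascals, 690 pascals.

728 megapascals = 728000000 pascals
2.68 pascals = 2.68 pascals
690 pascals = 690 pascals

2.68 pascals < 690 pascals < 728 megapascals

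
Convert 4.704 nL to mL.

nano = 10⁻⁹, milli = 10⁻³; factor is 10⁻⁶.
4.704 × 10⁻⁶ = 0.000004704

0.000004704 mL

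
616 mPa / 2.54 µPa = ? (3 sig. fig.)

(616 × 10⁻³) / (2.54 × 10⁻⁶) = 242.5 × 10³

243000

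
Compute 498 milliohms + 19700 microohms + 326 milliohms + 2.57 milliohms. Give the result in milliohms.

846.27 milliohms

In milliohms:
  498 milliohms → 498
  19700 microohms = 19700 × 10^-3 milliohms = 19.7
  326 milliohms → 326
  2.57 milliohms → 2.57
Sum: 498 + 19.7 + 326 + 2.57 = 846.27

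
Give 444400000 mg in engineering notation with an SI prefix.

= 444.4 × 10³ g; 10³ is kilo.

444.4 kg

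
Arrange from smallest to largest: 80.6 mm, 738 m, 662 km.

80.6 mm < 738 m < 662 km

80.6 mm = 0.0806 m
738 m = 738 m
662 km = 662000 m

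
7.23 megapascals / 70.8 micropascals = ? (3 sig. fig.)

(7.23 × 10⁶) / (70.8 × 10⁻⁶) = 0.1021 × 10¹²

102000000000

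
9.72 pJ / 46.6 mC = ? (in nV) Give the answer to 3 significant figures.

0.209 nV

(9.72 × 10^-12) / (46.6 × 10^-3) = 0.20858 × 10^-9 V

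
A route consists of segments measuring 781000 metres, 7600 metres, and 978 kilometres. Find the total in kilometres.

1766.6 kilometres

In kilometres:
  781000 metres = 781000e-3 kilometres = 781
  7600 metres = 7600e-3 kilometres = 7.6
  978 kilometres → 978
Sum: 781 + 7.6 + 978 = 1766.6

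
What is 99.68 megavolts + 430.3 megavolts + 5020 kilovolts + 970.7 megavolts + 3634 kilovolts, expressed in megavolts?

In megavolts:
  99.68 megavolts → 99.68
  430.3 megavolts → 430.3
  5020 kilovolts = 5020e-3 megavolts = 5.02
  970.7 megavolts → 970.7
  3634 kilovolts = 3634e-3 megavolts = 3.634
Sum: 99.68 + 430.3 + 5.02 + 970.7 + 3.634 = 1509.334

1509.334 megavolts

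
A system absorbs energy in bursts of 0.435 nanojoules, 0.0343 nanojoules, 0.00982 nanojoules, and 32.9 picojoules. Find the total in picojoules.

In picojoules:
  0.435 nanojoules = 0.435 × 10^3 picojoules = 435
  0.0343 nanojoules = 0.0343 × 10^3 picojoules = 34.3
  0.00982 nanojoules = 0.00982 × 10^3 picojoules = 9.82
  32.9 picojoules → 32.9
Sum: 435 + 34.3 + 9.82 + 32.9 = 512.02

512.02 picojoules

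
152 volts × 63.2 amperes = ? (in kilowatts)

9.6064 kilowatts

152 × 63.2 = 9606.4 W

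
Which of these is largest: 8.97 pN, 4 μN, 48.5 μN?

48.5 μN

8.97 pN = 0.00000000000897 N
4 μN = 0.000004 N
48.5 μN = 0.0000485 N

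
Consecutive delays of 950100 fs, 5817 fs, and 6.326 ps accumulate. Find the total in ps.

962.243 ps

In ps:
  950100 fs = 950100 × 10^-3 ps = 950.1
  5817 fs = 5817 × 10^-3 ps = 5.817
  6.326 ps → 6.326
Sum: 950.1 + 5.817 + 6.326 = 962.243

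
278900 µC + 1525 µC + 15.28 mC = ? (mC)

In mC:
  278900 µC = 278900 × 10^-3 mC = 278.9
  1525 µC = 1525 × 10^-3 mC = 1.525
  15.28 mC → 15.28
Sum: 278.9 + 1.525 + 15.28 = 295.705

295.705 mC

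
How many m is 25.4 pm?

0.0000000000254 m

pico = 10⁻¹², (no prefix) = 10⁰; factor is 10⁻¹².
25.4 × 10⁻¹² = 0.0000000000254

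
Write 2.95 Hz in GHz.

(no prefix) = 10⁰, giga = 10⁹; factor is 10⁻⁹.
2.95 × 10⁻⁹ = 0.00000000295

0.00000000295 GHz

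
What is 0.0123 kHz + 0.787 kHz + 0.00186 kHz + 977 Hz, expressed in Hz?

1778.16 Hz

In Hz:
  0.0123 kHz = 0.0123 × 10³ Hz = 12.3
  0.787 kHz = 0.787 × 10³ Hz = 787
  0.00186 kHz = 0.00186 × 10³ Hz = 1.86
  977 Hz → 977
Sum: 12.3 + 787 + 1.86 + 977 = 1778.16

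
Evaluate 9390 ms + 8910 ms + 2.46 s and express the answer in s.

In s:
  9390 ms = 9390 × 10^-3 s = 9.39
  8910 ms = 8910 × 10^-3 s = 8.91
  2.46 s → 2.46
Sum: 9.39 + 8.91 + 2.46 = 20.76

20.76 s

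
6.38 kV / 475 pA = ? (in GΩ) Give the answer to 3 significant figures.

13400 GΩ

(6.38 × 10³) / (475 × 10⁻¹²) = 0.013432 × 10¹⁵ Ω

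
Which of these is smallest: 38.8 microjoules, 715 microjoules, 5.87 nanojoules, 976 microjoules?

38.8 microjoules = 0.0000388 joules
715 microjoules = 0.000715 joules
5.87 nanojoules = 0.00000000587 joules
976 microjoules = 0.000976 joules

5.87 nanojoules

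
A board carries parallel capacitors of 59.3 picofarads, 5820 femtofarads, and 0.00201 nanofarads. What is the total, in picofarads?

67.13 picofarads

In picofarads:
  59.3 picofarads → 59.3
  5820 femtofarads = 5820e-3 picofarads = 5.82
  0.00201 nanofarads = 0.00201e3 picofarads = 2.01
Sum: 59.3 + 5.82 + 2.01 = 67.13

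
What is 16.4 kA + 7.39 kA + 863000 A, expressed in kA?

886.79 kA

In kA:
  16.4 kA → 16.4
  7.39 kA → 7.39
  863000 A = 863000e-3 kA = 863
Sum: 16.4 + 7.39 + 863 = 886.79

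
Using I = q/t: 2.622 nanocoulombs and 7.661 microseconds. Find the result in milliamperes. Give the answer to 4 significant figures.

0.3423 milliamperes

(2.622e-9) / (7.661e-6) = 0.342253e-3 A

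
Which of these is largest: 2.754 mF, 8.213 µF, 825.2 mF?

825.2 mF

2.754 mF = 0.002754 F
8.213 µF = 0.000008213 F
825.2 mF = 0.8252 F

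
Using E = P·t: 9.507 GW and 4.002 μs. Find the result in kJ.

9.507 × 10⁹ × 4.002 × 10⁻⁶ = 38.047014 × 10³ J

38.047014 kJ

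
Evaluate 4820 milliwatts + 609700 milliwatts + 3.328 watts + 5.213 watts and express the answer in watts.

In watts:
  4820 milliwatts = 4820e-3 watts = 4.82
  609700 milliwatts = 609700e-3 watts = 609.7
  3.328 watts → 3.328
  5.213 watts → 5.213
Sum: 4.82 + 609.7 + 3.328 + 5.213 = 623.061

623.061 watts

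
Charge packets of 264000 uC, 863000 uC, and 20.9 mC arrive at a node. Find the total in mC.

1147.9 mC

In mC:
  264000 uC = 264000 × 10^-3 mC = 264
  863000 uC = 863000 × 10^-3 mC = 863
  20.9 mC → 20.9
Sum: 264 + 863 + 20.9 = 1147.9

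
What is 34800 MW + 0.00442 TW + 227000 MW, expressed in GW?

In GW:
  34800 MW = 34800 × 10⁻³ GW = 34.8
  0.00442 TW = 0.00442 × 10³ GW = 4.42
  227000 MW = 227000 × 10⁻³ GW = 227
Sum: 34.8 + 4.42 + 227 = 266.22

266.22 GW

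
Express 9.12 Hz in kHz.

(no prefix) = 10^0, kilo = 10^3; factor is 10^-3.
9.12 × 10^-3 = 0.00912

0.00912 kHz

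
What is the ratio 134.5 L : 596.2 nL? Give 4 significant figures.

225600000

(134.5) / (596.2e-9) = 0.2256e9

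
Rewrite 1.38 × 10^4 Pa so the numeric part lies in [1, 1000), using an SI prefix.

13.8 kPa

= 13.8 × 10^3 Pa; 10^3 is kilo.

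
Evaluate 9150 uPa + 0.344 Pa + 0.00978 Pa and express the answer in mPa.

In mPa:
  9150 uPa = 9150 × 10^-3 mPa = 9.15
  0.344 Pa = 0.344 × 10^3 mPa = 344
  0.00978 Pa = 0.00978 × 10^3 mPa = 9.78
Sum: 9.15 + 344 + 9.78 = 362.93

362.93 mPa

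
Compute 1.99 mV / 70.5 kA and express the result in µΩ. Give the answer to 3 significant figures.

(1.99 × 10^-3) / (70.5 × 10^3) = 0.028227 × 10^-6 Ω

0.0282 µΩ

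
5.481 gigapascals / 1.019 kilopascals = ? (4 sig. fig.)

(5.481 × 10^9) / (1.019 × 10^3) = 5.3788 × 10^6

5379000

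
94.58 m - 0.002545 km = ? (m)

In m:
  94.58 m → 94.58
  0.002545 km = 0.002545 × 10³ m = 2.545
Difference: 94.58 - 2.545 = 92.035

92.035 m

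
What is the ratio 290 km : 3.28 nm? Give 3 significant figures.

(290 × 10^3) / (3.28 × 10^-9) = 88.41 × 10^12

88400000000000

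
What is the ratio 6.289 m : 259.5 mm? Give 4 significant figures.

24.24

(6.289) / (259.5 × 10⁻³) = 0.024235 × 10³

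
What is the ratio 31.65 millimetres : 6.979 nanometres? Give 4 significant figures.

(31.65 × 10^-3) / (6.979 × 10^-9) = 4.535 × 10^6

4535000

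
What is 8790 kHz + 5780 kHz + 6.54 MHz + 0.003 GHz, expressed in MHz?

24.11 MHz

In MHz:
  8790 kHz = 8790e-3 MHz = 8.79
  5780 kHz = 5780e-3 MHz = 5.78
  6.54 MHz → 6.54
  0.003 GHz = 0.003e3 MHz = 3
Sum: 8.79 + 5.78 + 6.54 + 3 = 24.11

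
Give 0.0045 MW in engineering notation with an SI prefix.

= 4.5e3 W; 1e3 is kilo.

4.5 kW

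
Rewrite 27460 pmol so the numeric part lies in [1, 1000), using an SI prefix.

27.46 nmol

= 27.46 × 10^-9 mol; 10^-9 is nano.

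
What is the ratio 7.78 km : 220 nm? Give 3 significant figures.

(7.78 × 10^3) / (220 × 10^-9) = 0.03536 × 10^12

35400000000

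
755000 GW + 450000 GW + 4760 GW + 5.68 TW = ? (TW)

1215.44 TW

In TW:
  755000 GW = 755000 × 10⁻³ TW = 755
  450000 GW = 450000 × 10⁻³ TW = 450
  4760 GW = 4760 × 10⁻³ TW = 4.76
  5.68 TW → 5.68
Sum: 755 + 450 + 4.76 + 5.68 = 1215.44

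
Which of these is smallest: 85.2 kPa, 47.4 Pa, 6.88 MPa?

47.4 Pa

85.2 kPa = 85200 Pa
47.4 Pa = 47.4 Pa
6.88 MPa = 6880000 Pa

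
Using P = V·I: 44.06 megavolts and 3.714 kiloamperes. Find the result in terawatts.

44.06e6 × 3.714e3 = 163.63884e9 W

0.16363884 terawatts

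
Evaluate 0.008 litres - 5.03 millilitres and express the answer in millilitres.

2.97 millilitres

In millilitres:
  0.008 litres = 0.008 × 10³ millilitres = 8
  5.03 millilitres → 5.03
Difference: 8 - 5.03 = 2.97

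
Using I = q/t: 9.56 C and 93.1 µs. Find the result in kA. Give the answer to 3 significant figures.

103 kA

(9.56) / (93.1 × 10⁻⁶) = 0.10269 × 10⁶ A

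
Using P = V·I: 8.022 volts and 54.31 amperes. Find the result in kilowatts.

8.022 × 54.31 = 435.67482 W

0.43567482 kilowatts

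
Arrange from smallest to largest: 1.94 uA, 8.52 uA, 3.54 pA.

1.94 uA = 0.00000194 A
8.52 uA = 0.00000852 A
3.54 pA = 0.00000000000354 A

3.54 pA < 1.94 uA < 8.52 uA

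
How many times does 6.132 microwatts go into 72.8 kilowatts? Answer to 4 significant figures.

11870000000

(72.8e3) / (6.132e-6) = 11.872e9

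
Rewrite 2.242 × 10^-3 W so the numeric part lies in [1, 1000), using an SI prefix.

= 2.242 × 10^-3 W; 10^-3 is milli.

2.242 mW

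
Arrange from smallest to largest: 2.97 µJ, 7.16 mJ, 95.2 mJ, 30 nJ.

2.97 µJ = 0.00000297 J
7.16 mJ = 0.00716 J
95.2 mJ = 0.0952 J
30 nJ = 0.00000003 J

30 nJ < 2.97 µJ < 7.16 mJ < 95.2 mJ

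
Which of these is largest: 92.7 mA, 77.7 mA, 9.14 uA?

92.7 mA = 0.0927 A
77.7 mA = 0.0777 A
9.14 uA = 0.00000914 A

92.7 mA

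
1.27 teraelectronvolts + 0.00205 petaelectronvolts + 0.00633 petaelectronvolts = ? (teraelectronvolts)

In teraelectronvolts:
  1.27 teraelectronvolts → 1.27
  0.00205 petaelectronvolts = 0.00205e3 teraelectronvolts = 2.05
  0.00633 petaelectronvolts = 0.00633e3 teraelectronvolts = 6.33
Sum: 1.27 + 2.05 + 6.33 = 9.65

9.65 teraelectronvolts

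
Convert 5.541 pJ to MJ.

0.000000000000000005541 MJ

pico = 10^-12, mega = 10^6; factor is 10^-18.
5.541 × 10^-18 = 0.000000000000000005541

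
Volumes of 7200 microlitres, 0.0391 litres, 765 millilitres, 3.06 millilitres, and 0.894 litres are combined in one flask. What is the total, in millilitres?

1708.36 millilitres

In millilitres:
  7200 microlitres = 7200 × 10^-3 millilitres = 7.2
  0.0391 litres = 0.0391 × 10^3 millilitres = 39.1
  765 millilitres → 765
  3.06 millilitres → 3.06
  0.894 litres = 0.894 × 10^3 millilitres = 894
Sum: 7.2 + 39.1 + 765 + 3.06 + 894 = 1708.36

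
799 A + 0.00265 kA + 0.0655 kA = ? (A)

867.15 A

In A:
  799 A → 799
  0.00265 kA = 0.00265 × 10³ A = 2.65
  0.0655 kA = 0.0655 × 10³ A = 65.5
Sum: 799 + 2.65 + 65.5 = 867.15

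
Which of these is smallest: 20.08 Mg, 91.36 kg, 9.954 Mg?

20.08 Mg = 20080000 g
91.36 kg = 91360 g
9.954 Mg = 9954000 g

91.36 kg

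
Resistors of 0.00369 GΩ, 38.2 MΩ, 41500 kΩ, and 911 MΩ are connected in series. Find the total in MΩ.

994.39 MΩ

In MΩ:
  0.00369 GΩ = 0.00369 × 10^3 MΩ = 3.69
  38.2 MΩ → 38.2
  41500 kΩ = 41500 × 10^-3 MΩ = 41.5
  911 MΩ → 911
Sum: 3.69 + 38.2 + 41.5 + 911 = 994.39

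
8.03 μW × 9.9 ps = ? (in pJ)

0.000079497 pJ

8.03e-6 × 9.9e-12 = 79.497e-18 J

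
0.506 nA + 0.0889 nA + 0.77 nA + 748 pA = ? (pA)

2112.9 pA

In pA:
  0.506 nA = 0.506e3 pA = 506
  0.0889 nA = 0.0889e3 pA = 88.9
  0.77 nA = 0.77e3 pA = 770
  748 pA → 748
Sum: 506 + 88.9 + 770 + 748 = 2112.9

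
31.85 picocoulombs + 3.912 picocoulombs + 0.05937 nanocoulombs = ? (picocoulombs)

95.132 picocoulombs

In picocoulombs:
  31.85 picocoulombs → 31.85
  3.912 picocoulombs → 3.912
  0.05937 nanocoulombs = 0.05937 × 10^3 picocoulombs = 59.37
Sum: 31.85 + 3.912 + 59.37 = 95.132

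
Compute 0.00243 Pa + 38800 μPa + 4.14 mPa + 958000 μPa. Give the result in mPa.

1003.37 mPa

In mPa:
  0.00243 Pa = 0.00243e3 mPa = 2.43
  38800 μPa = 38800e-3 mPa = 38.8
  4.14 mPa → 4.14
  958000 μPa = 958000e-3 mPa = 958
Sum: 2.43 + 38.8 + 4.14 + 958 = 1003.37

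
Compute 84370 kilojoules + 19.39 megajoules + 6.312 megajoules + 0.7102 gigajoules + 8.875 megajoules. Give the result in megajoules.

829.147 megajoules

In megajoules:
  84370 kilojoules = 84370 × 10^-3 megajoules = 84.37
  19.39 megajoules → 19.39
  6.312 megajoules → 6.312
  0.7102 gigajoules = 0.7102 × 10^3 megajoules = 710.2
  8.875 megajoules → 8.875
Sum: 84.37 + 19.39 + 6.312 + 710.2 + 8.875 = 829.147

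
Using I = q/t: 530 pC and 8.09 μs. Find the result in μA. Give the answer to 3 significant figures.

65.5 μA

(530e-12) / (8.09e-6) = 65.513e-6 A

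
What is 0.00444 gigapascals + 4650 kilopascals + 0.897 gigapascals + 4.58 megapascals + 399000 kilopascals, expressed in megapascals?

1309.67 megapascals

In megapascals:
  0.00444 gigapascals = 0.00444 × 10^3 megapascals = 4.44
  4650 kilopascals = 4650 × 10^-3 megapascals = 4.65
  0.897 gigapascals = 0.897 × 10^3 megapascals = 897
  4.58 megapascals → 4.58
  399000 kilopascals = 399000 × 10^-3 megapascals = 399
Sum: 4.44 + 4.65 + 897 + 4.58 + 399 = 1309.67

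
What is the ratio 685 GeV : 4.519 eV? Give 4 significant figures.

(685 × 10^9) / (4.519) = 151.58 × 10^9

151600000000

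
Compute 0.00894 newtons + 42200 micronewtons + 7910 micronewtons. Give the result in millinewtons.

In millinewtons:
  0.00894 newtons = 0.00894e3 millinewtons = 8.94
  42200 micronewtons = 42200e-3 millinewtons = 42.2
  7910 micronewtons = 7910e-3 millinewtons = 7.91
Sum: 8.94 + 42.2 + 7.91 = 59.05

59.05 millinewtons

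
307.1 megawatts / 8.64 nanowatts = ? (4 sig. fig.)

(307.1 × 10⁶) / (8.64 × 10⁻⁹) = 35.544 × 10¹⁵

35540000000000000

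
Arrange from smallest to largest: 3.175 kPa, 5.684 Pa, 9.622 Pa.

3.175 kPa = 3175 Pa
5.684 Pa = 5.684 Pa
9.622 Pa = 9.622 Pa

5.684 Pa < 9.622 Pa < 3.175 kPa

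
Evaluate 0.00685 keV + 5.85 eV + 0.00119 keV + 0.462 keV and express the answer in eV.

475.89 eV

In eV:
  0.00685 keV = 0.00685 × 10^3 eV = 6.85
  5.85 eV → 5.85
  0.00119 keV = 0.00119 × 10^3 eV = 1.19
  0.462 keV = 0.462 × 10^3 eV = 462
Sum: 6.85 + 5.85 + 1.19 + 462 = 475.89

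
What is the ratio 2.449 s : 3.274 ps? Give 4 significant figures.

748000000000

(2.449) / (3.274 × 10⁻¹²) = 0.74801 × 10¹²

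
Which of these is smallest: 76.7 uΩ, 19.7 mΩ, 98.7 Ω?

76.7 uΩ = 0.0000767 Ω
19.7 mΩ = 0.0197 Ω
98.7 Ω = 98.7 Ω

76.7 uΩ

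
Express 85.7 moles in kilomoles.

(no prefix) = 1e0, kilo = 1e3; factor is 1e-3.
85.7 × 1e-3 = 0.0857

0.0857 kilomoles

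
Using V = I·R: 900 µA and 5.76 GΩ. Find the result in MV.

900 × 10⁻⁶ × 5.76 × 10⁹ = 5184 × 10³ V

5.184 MV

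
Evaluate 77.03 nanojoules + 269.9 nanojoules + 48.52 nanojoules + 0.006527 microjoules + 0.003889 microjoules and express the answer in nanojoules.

405.866 nanojoules

In nanojoules:
  77.03 nanojoules → 77.03
  269.9 nanojoules → 269.9
  48.52 nanojoules → 48.52
  0.006527 microjoules = 0.006527 × 10^3 nanojoules = 6.527
  0.003889 microjoules = 0.003889 × 10^3 nanojoules = 3.889
Sum: 77.03 + 269.9 + 48.52 + 6.527 + 3.889 = 405.866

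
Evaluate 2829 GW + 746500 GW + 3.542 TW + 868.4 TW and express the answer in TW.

In TW:
  2829 GW = 2829 × 10⁻³ TW = 2.829
  746500 GW = 746500 × 10⁻³ TW = 746.5
  3.542 TW → 3.542
  868.4 TW → 868.4
Sum: 2.829 + 746.5 + 3.542 + 868.4 = 1621.271

1621.271 TW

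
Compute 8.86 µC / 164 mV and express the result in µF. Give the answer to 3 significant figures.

(8.86e-6) / (164e-3) = 0.054024e-3 F

54.0 µF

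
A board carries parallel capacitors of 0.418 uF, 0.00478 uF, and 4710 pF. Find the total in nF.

427.49 nF

In nF:
  0.418 uF = 0.418 × 10^3 nF = 418
  0.00478 uF = 0.00478 × 10^3 nF = 4.78
  4710 pF = 4710 × 10^-3 nF = 4.71
Sum: 418 + 4.78 + 4.71 = 427.49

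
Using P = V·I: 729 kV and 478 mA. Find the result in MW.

729e3 × 478e-3 = 348462 W

0.348462 MW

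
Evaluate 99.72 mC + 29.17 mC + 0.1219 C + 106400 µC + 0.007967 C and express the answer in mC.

In mC:
  99.72 mC → 99.72
  29.17 mC → 29.17
  0.1219 C = 0.1219 × 10^3 mC = 121.9
  106400 µC = 106400 × 10^-3 mC = 106.4
  0.007967 C = 0.007967 × 10^3 mC = 7.967
Sum: 99.72 + 29.17 + 121.9 + 106.4 + 7.967 = 365.157

365.157 mC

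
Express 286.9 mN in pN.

286900000000 pN

milli = 10⁻³, pico = 10⁻¹²; factor is 10⁹.
286.9 × 10⁹ = 286900000000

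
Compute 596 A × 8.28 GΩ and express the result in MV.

596 × 8.28 × 10^9 = 4934.88 × 10^9 V

4934880 MV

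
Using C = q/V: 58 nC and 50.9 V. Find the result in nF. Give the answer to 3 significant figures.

(58 × 10^-9) / (50.9) = 1.1395 × 10^-9 F

1.14 nF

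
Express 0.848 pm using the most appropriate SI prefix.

848 fm

= 848 × 10⁻¹⁵ m; 10⁻¹⁵ is femto.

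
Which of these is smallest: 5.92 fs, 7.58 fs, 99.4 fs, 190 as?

190 as

5.92 fs = 0.00000000000000592 s
7.58 fs = 0.00000000000000758 s
99.4 fs = 0.0000000000000994 s
190 as = 0.00000000000000019 s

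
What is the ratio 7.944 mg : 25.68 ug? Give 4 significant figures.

309.3

(7.944 × 10^-3) / (25.68 × 10^-6) = 0.30935 × 10^3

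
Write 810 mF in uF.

milli = 10⁻³, micro = 10⁻⁶; factor is 10³.
810 × 10³ = 810000

810000 uF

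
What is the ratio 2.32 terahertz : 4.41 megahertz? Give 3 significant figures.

526000

(2.32e12) / (4.41e6) = 0.5261e6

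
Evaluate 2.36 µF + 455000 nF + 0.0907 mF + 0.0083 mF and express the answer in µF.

In µF:
  2.36 µF → 2.36
  455000 nF = 455000 × 10^-3 µF = 455
  0.0907 mF = 0.0907 × 10^3 µF = 90.7
  0.0083 mF = 0.0083 × 10^3 µF = 8.3
Sum: 2.36 + 455 + 90.7 + 8.3 = 556.36

556.36 µF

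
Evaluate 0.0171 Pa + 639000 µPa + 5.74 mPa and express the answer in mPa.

In mPa:
  0.0171 Pa = 0.0171 × 10³ mPa = 17.1
  639000 µPa = 639000 × 10⁻³ mPa = 639
  5.74 mPa → 5.74
Sum: 17.1 + 639 + 5.74 = 661.84

661.84 mPa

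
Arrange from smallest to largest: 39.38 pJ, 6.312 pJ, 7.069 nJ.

39.38 pJ = 0.00000000003938 J
6.312 pJ = 0.000000000006312 J
7.069 nJ = 0.000000007069 J

6.312 pJ < 39.38 pJ < 7.069 nJ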